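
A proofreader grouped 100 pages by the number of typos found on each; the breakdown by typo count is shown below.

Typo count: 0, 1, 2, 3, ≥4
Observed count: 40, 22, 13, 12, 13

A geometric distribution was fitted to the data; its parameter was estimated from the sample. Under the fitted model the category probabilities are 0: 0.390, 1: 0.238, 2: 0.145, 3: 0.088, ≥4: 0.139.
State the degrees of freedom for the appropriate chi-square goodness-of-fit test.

3

There are k = 5 categories and 1 parameter estimated from the data, so df = 5 − 1 − 1 = 3.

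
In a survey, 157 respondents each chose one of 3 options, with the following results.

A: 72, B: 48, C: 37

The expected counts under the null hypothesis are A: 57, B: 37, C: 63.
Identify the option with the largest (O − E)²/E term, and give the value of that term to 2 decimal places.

χ² = (72−57)²/57 + (48−37)²/37 + (37−63)²/63
   = 3.947 + 3.270 + 10.730
The largest term is for C: 10.73.

C, 10.73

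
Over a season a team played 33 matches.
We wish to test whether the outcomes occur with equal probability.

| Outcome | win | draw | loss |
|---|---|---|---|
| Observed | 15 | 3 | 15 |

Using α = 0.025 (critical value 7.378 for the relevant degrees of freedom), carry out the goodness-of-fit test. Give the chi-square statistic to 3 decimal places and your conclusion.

Expected count for each of the 3 categories: 33/3 = 11.
win: (15 − 11)²/11 = 16/11 = 1.4545
draw: (3 − 11)²/11 = 64/11 = 5.8182
loss: (15 − 11)²/11 = 16/11 = 1.4545
Sum = 8.727
df = 2. Since 8.727 > 7.378, we reject H₀.

8.727; reject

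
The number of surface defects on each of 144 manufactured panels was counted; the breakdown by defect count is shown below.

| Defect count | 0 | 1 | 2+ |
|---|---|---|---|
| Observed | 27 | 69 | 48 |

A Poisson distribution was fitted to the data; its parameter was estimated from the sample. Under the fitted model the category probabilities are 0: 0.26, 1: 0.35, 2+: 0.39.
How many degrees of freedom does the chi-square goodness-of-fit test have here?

1

There are k = 3 categories and 1 parameter estimated from the data, so df = 3 − 1 − 1 = 1.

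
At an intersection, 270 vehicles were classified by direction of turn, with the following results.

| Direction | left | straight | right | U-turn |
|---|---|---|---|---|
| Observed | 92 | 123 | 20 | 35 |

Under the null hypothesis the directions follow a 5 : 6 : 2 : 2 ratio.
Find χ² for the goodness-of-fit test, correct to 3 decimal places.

Ratio total = 15. Expected counts: 270×5/15 = 90, 270×6/15 = 108, 270×2/15 = 36, 270×2/15 = 36.
left: (92 − 90)²/90 = 4/90 = 0.0444
straight: (123 − 108)²/108 = 225/108 = 2.0833
right: (20 − 36)²/36 = 256/36 = 7.1111
U-turn: (35 − 36)²/36 = 1/36 = 0.0278
Sum = 9.267

9.267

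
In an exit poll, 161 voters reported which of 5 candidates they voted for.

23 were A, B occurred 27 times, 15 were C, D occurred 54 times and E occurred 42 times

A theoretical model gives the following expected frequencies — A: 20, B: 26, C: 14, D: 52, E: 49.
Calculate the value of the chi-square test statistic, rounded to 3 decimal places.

1.637

A: (23 − 20)²/20 = 9/20 = 0.4500
B: (27 − 26)²/26 = 1/26 = 0.0385
C: (15 − 14)²/14 = 1/14 = 0.0714
D: (54 − 52)²/52 = 4/52 = 0.0769
E: (42 − 49)²/49 = 49/49 = 1.0000
Sum = 1.637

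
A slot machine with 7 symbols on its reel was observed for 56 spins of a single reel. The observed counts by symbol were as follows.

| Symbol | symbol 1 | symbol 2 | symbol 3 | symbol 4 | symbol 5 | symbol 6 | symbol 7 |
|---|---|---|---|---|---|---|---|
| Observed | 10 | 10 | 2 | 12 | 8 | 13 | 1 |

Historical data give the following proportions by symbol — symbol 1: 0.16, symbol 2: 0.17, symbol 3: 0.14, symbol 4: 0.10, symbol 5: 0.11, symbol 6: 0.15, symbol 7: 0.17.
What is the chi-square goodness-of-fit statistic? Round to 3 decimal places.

Expected counts E_i = n·p_i: 56×0.16 = 8.96, 56×0.17 = 9.52, 56×0.14 = 7.84, 56×0.10 = 5.6, 56×0.11 = 6.16, 56×0.15 = 8.4, 56×0.17 = 9.52.
symbol 1: (10 − 8.96)²/8.96 = 1.0816/8.96 = 0.1207
symbol 2: (10 − 9.52)²/9.52 = 0.2304/9.52 = 0.0242
symbol 3: (2 − 7.84)²/7.84 = 34.1056/7.84 = 4.3502
symbol 4: (12 − 5.6)²/5.6 = 40.96/5.6 = 7.3143
symbol 5: (8 − 6.16)²/6.16 = 3.3856/6.16 = 0.5496
symbol 6: (13 − 8.4)²/8.4 = 21.16/8.4 = 2.5190
symbol 7: (1 − 9.52)²/9.52 = 72.5904/9.52 = 7.6250
Sum = 22.503

22.503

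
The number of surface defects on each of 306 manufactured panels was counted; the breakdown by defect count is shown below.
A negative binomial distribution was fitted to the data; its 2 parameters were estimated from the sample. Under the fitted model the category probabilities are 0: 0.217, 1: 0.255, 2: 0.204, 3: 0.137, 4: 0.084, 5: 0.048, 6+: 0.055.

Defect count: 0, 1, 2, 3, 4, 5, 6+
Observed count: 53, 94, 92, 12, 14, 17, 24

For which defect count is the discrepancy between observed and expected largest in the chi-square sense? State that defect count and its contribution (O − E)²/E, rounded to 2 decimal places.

Expected counts E_i = n·p_i: 306×0.217 = 66.402, 306×0.255 = 78.03, 306×0.204 = 62.424, 306×0.137 = 41.922, 306×0.084 = 25.704, 306×0.048 = 14.688, 306×0.055 = 16.83.
0: (53 − 66.402)²/66.402 = 179.613604/66.402 = 2.705
1: (94 − 78.03)²/78.03 = 255.0409/78.03 = 3.268
2: (92 − 62.424)²/62.424 = 874.739776/62.424 = 14.013
3: (12 − 41.922)²/41.922 = 895.326084/41.922 = 21.357
4: (14 − 25.704)²/25.704 = 136.983616/25.704 = 5.329
5: (17 − 14.688)²/14.688 = 5.345344/14.688 = 0.364
6+: (24 − 16.83)²/16.83 = 51.4089/16.83 = 3.055
The largest term is for 3: 21.36.

3, 21.36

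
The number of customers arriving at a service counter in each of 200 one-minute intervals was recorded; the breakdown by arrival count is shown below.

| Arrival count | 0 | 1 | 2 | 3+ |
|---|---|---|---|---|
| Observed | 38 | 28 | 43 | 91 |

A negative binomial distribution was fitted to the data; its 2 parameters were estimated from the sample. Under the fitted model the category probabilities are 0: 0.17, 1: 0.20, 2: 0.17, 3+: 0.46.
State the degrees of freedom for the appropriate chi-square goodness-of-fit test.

1

There are k = 4 categories and 2 parameters estimated from the data, so df = 4 − 1 − 2 = 1.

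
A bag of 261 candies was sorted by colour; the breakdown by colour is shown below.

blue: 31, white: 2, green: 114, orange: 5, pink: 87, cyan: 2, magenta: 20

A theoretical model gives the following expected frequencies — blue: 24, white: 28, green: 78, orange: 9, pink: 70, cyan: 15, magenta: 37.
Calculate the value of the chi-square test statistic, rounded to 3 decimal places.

67.784

χ² = (31−24)²/24 + (2−28)²/28 + (114−78)²/78 + (5−9)²/9 + (87−70)²/70 + (2−15)²/15 + (20−37)²/37
   = 2.0417 + 24.1429 + 16.6154 + 1.7778 + 4.1286 + 11.2667 + 7.8108
Sum = 67.784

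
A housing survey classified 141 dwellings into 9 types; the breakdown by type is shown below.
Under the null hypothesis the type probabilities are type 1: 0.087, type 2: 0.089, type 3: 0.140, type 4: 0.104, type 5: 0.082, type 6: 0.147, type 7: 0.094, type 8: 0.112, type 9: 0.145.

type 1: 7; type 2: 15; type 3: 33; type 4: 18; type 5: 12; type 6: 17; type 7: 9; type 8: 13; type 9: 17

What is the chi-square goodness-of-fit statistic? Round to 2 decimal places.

Expected counts E_i = n·p_i: 141×0.087 = 12.267, 141×0.089 = 12.549, 141×0.140 = 19.74, 141×0.104 = 14.664, 141×0.082 = 11.562, 141×0.147 = 20.727, 141×0.094 = 13.254, 141×0.112 = 15.792, 141×0.145 = 20.445.
χ² = (7−12.267)²/12.267 + (15−12.549)²/12.549 + (33−19.74)²/19.74 + (18−14.664)²/14.664 + (12−11.562)²/11.562 + (17−20.727)²/20.727 + (9−13.254)²/13.254 + (13−15.792)²/15.792 + (17−20.445)²/20.445
   = 2.261 + 0.479 + 8.907 + 0.759 + 0.017 + 0.670 + 1.365 + 0.494 + 0.580
Sum = 15.53

15.53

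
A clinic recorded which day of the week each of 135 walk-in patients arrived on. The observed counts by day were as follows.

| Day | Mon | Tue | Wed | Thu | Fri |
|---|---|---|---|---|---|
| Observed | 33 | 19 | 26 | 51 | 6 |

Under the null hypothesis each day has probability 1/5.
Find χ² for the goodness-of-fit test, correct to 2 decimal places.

41.41

Under H₀ each category has probability 1/5, so each expected count is 135/5 = 27.
cat         O        E   (O−E)²/E
Mon        33       27      1.333
Tue        19       27      2.370
Wed        26       27      0.037
Thu        51       27     21.333
Fri         6       27     16.333
Sum = 41.41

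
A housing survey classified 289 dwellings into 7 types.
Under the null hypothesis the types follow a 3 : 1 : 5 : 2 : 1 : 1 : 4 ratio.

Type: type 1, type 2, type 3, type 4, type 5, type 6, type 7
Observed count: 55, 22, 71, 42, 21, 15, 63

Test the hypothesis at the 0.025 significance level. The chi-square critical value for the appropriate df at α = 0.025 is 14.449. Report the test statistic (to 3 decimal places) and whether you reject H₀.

Ratio total = 17. Expected counts: 289×3/17 = 51, 289×1/17 = 17, 289×5/17 = 85, 289×2/17 = 34, 289×1/17 = 17, 289×1/17 = 17, 289×4/17 = 68.
χ² = (55−51)²/51 + (22−17)²/17 + (71−85)²/85 + (42−34)²/34 + (21−17)²/17 + (15−17)²/17 + (63−68)²/68
   = 0.3137 + 1.4706 + 2.3059 + 1.8824 + 0.9412 + 0.2353 + 0.3676
Sum = 7.517
df = 6. Since 7.517 < 14.449, we do not reject H₀.

7.517; do not reject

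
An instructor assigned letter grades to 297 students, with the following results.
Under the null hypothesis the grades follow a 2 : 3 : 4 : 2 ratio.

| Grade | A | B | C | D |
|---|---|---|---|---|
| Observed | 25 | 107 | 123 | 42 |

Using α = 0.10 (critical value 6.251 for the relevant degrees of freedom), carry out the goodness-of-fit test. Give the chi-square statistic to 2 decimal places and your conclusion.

Ratio total = 11. Expected counts: 297×2/11 = 54, 297×3/11 = 81, 297×4/11 = 108, 297×2/11 = 54.
A: (25 − 54)²/54 = 841/54 = 15.574
B: (107 − 81)²/81 = 676/81 = 8.346
C: (123 − 108)²/108 = 225/108 = 2.083
D: (42 − 54)²/54 = 144/54 = 2.667
Sum = 28.67
df = 3. Since 28.67 > 6.251, we reject H₀.

28.67; reject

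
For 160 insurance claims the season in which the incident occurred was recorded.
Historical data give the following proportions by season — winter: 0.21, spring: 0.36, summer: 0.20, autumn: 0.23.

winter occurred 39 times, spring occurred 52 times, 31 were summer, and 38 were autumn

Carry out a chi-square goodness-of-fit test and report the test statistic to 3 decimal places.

Expected counts E_i = n·p_i: 160×0.21 = 33.6, 160×0.36 = 57.6, 160×0.20 = 32, 160×0.23 = 36.8.
cat         O        E   (O−E)²/E
winter     39     33.6     0.8679
spring     52     57.6     0.5444
summer     31       32     0.0313
autumn     38     36.8     0.0391
Sum = 1.483

1.483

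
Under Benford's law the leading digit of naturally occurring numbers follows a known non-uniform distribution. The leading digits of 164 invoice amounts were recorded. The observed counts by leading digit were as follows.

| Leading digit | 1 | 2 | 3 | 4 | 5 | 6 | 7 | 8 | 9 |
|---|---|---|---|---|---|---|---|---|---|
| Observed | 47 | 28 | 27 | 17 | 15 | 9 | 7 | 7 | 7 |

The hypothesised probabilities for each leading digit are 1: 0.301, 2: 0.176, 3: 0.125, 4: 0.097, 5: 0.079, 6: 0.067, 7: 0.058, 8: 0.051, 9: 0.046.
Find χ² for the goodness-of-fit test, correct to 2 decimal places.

3.88

Expected counts E_i = n·p_i: 164×0.301 = 49.364, 164×0.176 = 28.864, 164×0.125 = 20.5, 164×0.097 = 15.908, 164×0.079 = 12.956, 164×0.067 = 10.988, 164×0.058 = 9.512, 164×0.051 = 8.364, 164×0.046 = 7.544.
1: (47 − 49.364)²/49.364 = 5.588496/49.364 = 0.113
2: (28 − 28.864)²/28.864 = 0.746496/28.864 = 0.026
3: (27 − 20.5)²/20.5 = 42.25/20.5 = 2.061
4: (17 − 15.908)²/15.908 = 1.192464/15.908 = 0.075
5: (15 − 12.956)²/12.956 = 4.177936/12.956 = 0.322
6: (9 − 10.988)²/10.988 = 3.952144/10.988 = 0.360
7: (7 − 9.512)²/9.512 = 6.310144/9.512 = 0.663
8: (7 − 8.364)²/8.364 = 1.860496/8.364 = 0.222
9: (7 − 7.544)²/7.544 = 0.295936/7.544 = 0.039
Sum = 3.88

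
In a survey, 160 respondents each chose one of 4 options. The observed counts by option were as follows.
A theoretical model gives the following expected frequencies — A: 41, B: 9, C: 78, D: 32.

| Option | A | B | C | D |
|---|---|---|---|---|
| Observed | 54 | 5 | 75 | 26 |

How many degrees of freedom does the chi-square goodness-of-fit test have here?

There are k = 4 categories and no parameters were estimated from the data, so df = 4 − 1 = 3.

3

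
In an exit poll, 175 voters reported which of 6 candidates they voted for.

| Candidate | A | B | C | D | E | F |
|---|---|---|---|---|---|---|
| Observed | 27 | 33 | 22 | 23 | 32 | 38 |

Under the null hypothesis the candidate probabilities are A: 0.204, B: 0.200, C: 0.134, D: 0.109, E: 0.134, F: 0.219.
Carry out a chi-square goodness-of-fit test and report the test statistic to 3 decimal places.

Expected counts E_i = n·p_i: 175×0.204 = 35.7, 175×0.200 = 35, 175×0.134 = 23.45, 175×0.109 = 19.075, 175×0.134 = 23.45, 175×0.219 = 38.325.
cat         O        E   (O−E)²/E
A          27     35.7     2.1202
B          33       35     0.1143
C          22    23.45     0.0897
D          23   19.075     0.8076
E          32    23.45     3.1174
F          38   38.325     0.0028
Sum = 6.252

6.252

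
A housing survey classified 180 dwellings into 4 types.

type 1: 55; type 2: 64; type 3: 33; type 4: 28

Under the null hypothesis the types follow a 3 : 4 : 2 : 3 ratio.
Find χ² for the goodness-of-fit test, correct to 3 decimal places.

Ratio total = 12. Expected counts: 180×3/12 = 45, 180×4/12 = 60, 180×2/12 = 30, 180×3/12 = 45.
cat         O        E   (O−E)²/E
type 1     55       45     2.2222
type 2     64       60     0.2667
type 3     33       30     0.3000
type 4     28       45     6.4222
Sum = 9.211

9.211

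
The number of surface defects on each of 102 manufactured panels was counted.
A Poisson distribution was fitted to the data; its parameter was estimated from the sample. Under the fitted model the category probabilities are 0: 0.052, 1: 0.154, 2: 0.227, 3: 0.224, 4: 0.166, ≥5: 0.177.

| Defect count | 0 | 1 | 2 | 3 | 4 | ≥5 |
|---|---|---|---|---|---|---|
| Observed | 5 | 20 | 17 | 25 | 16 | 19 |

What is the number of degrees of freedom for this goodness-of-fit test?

There are k = 6 categories and 1 parameter estimated from the data, so df = 6 − 1 − 1 = 4.

4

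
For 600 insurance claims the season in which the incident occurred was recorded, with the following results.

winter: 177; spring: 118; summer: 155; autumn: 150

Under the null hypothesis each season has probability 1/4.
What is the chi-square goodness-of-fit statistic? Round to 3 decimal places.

Expected count for each of the 4 categories: 600/4 = 150.
cat         O        E   (O−E)²/E
winter    177      150     4.8600
spring    118      150     6.8267
summer    155      150     0.1667
autumn    150      150     0.0000
Sum = 11.853

11.853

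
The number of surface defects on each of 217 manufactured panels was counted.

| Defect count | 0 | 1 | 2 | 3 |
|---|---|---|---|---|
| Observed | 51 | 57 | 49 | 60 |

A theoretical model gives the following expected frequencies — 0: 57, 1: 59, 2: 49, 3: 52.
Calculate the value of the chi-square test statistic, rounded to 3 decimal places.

χ² = (51−57)²/57 + (57−59)²/59 + (49−49)²/49 + (60−52)²/52
   = 0.6316 + 0.0678 + 0.0000 + 1.2308
Sum = 1.930

1.930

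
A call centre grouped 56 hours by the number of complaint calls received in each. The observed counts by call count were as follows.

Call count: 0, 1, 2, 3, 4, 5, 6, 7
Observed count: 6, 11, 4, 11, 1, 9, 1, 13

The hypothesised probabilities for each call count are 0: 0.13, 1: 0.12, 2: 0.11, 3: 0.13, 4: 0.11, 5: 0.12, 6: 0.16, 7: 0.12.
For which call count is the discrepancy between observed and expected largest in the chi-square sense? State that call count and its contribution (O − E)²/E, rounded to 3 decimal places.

Expected counts E_i = n·p_i: 56×0.13 = 7.28, 56×0.12 = 6.72, 56×0.11 = 6.16, 56×0.13 = 7.28, 56×0.11 = 6.16, 56×0.12 = 6.72, 56×0.16 = 8.96, 56×0.12 = 6.72.
χ² = (6−7.28)²/7.28 + (11−6.72)²/6.72 + (4−6.16)²/6.16 + (11−7.28)²/7.28 + (1−6.16)²/6.16 + (9−6.72)²/6.72 + (1−8.96)²/8.96 + (13−6.72)²/6.72
   = 0.2251 + 2.7260 + 0.7574 + 1.9009 + 4.3223 + 0.7736 + 7.0716 + 5.8688
The largest term is for 6: 7.072.

6, 7.072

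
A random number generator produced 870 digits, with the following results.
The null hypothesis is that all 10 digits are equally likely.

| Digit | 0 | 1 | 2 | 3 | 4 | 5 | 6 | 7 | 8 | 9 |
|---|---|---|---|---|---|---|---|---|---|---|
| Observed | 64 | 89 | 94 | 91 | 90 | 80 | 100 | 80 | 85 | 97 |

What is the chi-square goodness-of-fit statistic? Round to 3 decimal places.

11.241

Under H₀ each category has probability 1/10, so each expected count is 870/10 = 87.
0: (64 − 87)²/87 = 529/87 = 6.0805
1: (89 − 87)²/87 = 4/87 = 0.0460
2: (94 − 87)²/87 = 49/87 = 0.5632
3: (91 − 87)²/87 = 16/87 = 0.1839
4: (90 − 87)²/87 = 9/87 = 0.1034
5: (80 − 87)²/87 = 49/87 = 0.5632
6: (100 − 87)²/87 = 169/87 = 1.9425
7: (80 − 87)²/87 = 49/87 = 0.5632
8: (85 − 87)²/87 = 4/87 = 0.0460
9: (97 − 87)²/87 = 100/87 = 1.1494
Sum = 11.241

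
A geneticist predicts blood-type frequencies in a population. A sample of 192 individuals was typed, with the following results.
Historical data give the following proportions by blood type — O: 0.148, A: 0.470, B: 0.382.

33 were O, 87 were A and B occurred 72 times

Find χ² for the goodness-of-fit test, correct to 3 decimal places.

0.880

Expected counts E_i = n·p_i: 192×0.148 = 28.416, 192×0.470 = 90.24, 192×0.382 = 73.344.
cat         O        E   (O−E)²/E
O          33   28.416     0.7395
A          87    90.24     0.1163
B          72   73.344     0.0246
Sum = 0.880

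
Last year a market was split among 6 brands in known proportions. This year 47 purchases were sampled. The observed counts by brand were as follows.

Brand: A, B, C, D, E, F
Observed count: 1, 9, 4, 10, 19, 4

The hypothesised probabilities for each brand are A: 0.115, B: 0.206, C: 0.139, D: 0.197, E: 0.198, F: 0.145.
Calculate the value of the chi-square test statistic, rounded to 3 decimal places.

Expected counts E_i = n·p_i: 47×0.115 = 5.405, 47×0.206 = 9.682, 47×0.139 = 6.533, 47×0.197 = 9.259, 47×0.198 = 9.306, 47×0.145 = 6.815.
A: (1 − 5.405)²/5.405 = 19.404025/5.405 = 3.5900
B: (9 − 9.682)²/9.682 = 0.465124/9.682 = 0.0480
C: (4 − 6.533)²/6.533 = 6.416089/6.533 = 0.9821
D: (10 − 9.259)²/9.259 = 0.549081/9.259 = 0.0593
E: (19 − 9.306)²/9.306 = 93.973636/9.306 = 10.0982
F: (4 − 6.815)²/6.815 = 7.924225/6.815 = 1.1628
Sum = 15.940

15.940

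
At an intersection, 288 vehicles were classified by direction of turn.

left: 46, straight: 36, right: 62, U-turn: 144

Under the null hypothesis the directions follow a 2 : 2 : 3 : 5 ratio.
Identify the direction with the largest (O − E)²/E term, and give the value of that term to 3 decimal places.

Ratio total = 12. Expected counts: 288×2/12 = 48, 288×2/12 = 48, 288×3/12 = 72, 288×5/12 = 120.
cat           O        E   (O−E)²/E
left         46       48     0.0833
straight     36       48     3.0000
right        62       72     1.3889
U-turn      144      120     4.8000
The largest term is for U-turn: 4.800.

U-turn, 4.800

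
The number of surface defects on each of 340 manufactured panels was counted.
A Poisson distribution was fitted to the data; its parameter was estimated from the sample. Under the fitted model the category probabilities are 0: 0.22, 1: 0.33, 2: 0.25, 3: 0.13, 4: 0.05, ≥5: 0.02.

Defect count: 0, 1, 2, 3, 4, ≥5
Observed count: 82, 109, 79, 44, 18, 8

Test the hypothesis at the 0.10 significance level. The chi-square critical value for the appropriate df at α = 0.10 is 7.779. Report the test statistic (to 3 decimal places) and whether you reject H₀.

1.479; do not reject

Expected counts E_i = n·p_i: 340×0.22 = 74.8, 340×0.33 = 112.2, 340×0.25 = 85, 340×0.13 = 44.2, 340×0.05 = 17, 340×0.02 = 6.8.
χ² = (82−74.8)²/74.8 + (109−112.2)²/112.2 + (79−85)²/85 + (44−44.2)²/44.2 + (18−17)²/17 + (8−6.8)²/6.8
   = 0.6930 + 0.0913 + 0.4235 + 0.0009 + 0.0588 + 0.2118
Sum = 1.479
df = 4. Since 1.479 < 7.779, we do not reject H₀.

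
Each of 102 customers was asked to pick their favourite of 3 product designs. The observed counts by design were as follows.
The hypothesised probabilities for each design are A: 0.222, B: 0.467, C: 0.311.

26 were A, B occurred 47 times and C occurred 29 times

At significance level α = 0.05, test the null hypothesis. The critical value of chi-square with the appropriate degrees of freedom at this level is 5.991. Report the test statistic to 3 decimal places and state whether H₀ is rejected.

Expected counts E_i = n·p_i: 102×0.222 = 22.644, 102×0.467 = 47.634, 102×0.311 = 31.722.
cat         O        E   (O−E)²/E
A          26   22.644     0.4974
B          47   47.634     0.0084
C          29   31.722     0.2336
Sum = 0.739
df = 2. Since 0.739 < 5.991, we do not reject H₀.

0.739; do not reject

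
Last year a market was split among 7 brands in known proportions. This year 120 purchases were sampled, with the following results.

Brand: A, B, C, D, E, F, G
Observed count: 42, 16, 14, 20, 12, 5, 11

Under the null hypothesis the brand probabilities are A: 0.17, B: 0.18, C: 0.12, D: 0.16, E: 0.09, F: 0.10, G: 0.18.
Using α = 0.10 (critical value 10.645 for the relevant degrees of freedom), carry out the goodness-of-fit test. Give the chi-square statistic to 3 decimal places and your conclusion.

Expected counts E_i = n·p_i: 120×0.17 = 20.4, 120×0.18 = 21.6, 120×0.12 = 14.4, 120×0.16 = 19.2, 120×0.09 = 10.8, 120×0.10 = 12, 120×0.18 = 21.6.
cat         O        E   (O−E)²/E
A          42     20.4    22.8706
B          16     21.6     1.4519
C          14     14.4     0.0111
D          20     19.2     0.0333
E          12     10.8     0.1333
F           5       12     4.0833
G          11     21.6     5.2019
Sum = 33.785
df = 6. Since 33.785 > 10.645, we reject H₀.

33.785; reject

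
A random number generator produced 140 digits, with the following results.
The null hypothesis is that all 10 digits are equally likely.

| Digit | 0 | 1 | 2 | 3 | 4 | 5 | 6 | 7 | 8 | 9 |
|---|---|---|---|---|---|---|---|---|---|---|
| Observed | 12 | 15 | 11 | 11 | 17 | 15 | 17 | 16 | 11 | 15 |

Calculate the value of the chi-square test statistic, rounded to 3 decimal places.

Under H₀ each category has probability 1/10, so each expected count is 140/10 = 14.
cat         O        E   (O−E)²/E
0          12       14     0.2857
1          15       14     0.0714
2          11       14     0.6429
3          11       14     0.6429
4          17       14     0.6429
5          15       14     0.0714
6          17       14     0.6429
7          16       14     0.2857
8          11       14     0.6429
9          15       14     0.0714
Sum = 4.000

4.000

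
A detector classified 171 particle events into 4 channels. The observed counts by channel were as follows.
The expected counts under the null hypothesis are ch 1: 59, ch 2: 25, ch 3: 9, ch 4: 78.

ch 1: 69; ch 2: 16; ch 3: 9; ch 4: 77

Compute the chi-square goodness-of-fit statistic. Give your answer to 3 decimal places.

4.948

ch 1: (69 − 59)²/59 = 100/59 = 1.6949
ch 2: (16 − 25)²/25 = 81/25 = 3.2400
ch 3: (9 − 9)²/9 = 0/9 = 0.0000
ch 4: (77 − 78)²/78 = 1/78 = 0.0128
Sum = 4.948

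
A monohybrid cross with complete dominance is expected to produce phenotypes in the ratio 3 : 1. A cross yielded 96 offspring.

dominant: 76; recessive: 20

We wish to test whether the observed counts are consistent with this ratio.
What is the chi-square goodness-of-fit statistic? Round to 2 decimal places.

0.89

Ratio total = 4. Expected counts: 96×3/4 = 72, 96×1/4 = 24.
χ² = (76−72)²/72 + (20−24)²/24
   = 0.222 + 0.667
Sum = 0.89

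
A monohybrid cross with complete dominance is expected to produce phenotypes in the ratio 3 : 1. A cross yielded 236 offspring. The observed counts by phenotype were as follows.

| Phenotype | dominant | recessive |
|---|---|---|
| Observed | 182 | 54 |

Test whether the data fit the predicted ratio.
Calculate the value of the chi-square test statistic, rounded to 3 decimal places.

0.565

Ratio total = 4. Expected counts: 236×3/4 = 177, 236×1/4 = 59.
dominant: (182 − 177)²/177 = 25/177 = 0.1412
recessive: (54 − 59)²/59 = 25/59 = 0.4237
Sum = 0.565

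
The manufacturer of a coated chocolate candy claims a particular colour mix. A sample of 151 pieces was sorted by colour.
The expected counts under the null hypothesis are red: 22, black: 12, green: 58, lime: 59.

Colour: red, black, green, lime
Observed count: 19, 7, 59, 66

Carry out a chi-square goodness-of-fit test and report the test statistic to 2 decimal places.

3.34

χ² = (19−22)²/22 + (7−12)²/12 + (59−58)²/58 + (66−59)²/59
   = 0.409 + 2.083 + 0.017 + 0.831
Sum = 3.34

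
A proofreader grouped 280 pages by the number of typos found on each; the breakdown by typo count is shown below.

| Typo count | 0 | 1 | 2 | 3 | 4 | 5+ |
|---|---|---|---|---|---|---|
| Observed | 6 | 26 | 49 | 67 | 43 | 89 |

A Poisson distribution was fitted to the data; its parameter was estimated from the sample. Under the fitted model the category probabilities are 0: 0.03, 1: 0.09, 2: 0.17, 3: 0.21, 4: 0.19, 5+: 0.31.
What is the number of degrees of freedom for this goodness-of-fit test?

4

There are k = 6 categories and 1 parameter estimated from the data, so df = 6 − 1 − 1 = 4.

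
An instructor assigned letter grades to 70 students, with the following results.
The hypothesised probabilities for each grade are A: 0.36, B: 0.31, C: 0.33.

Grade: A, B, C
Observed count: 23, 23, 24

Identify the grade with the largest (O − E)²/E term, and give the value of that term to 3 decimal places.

A, 0.192

Expected counts E_i = n·p_i: 70×0.36 = 25.2, 70×0.31 = 21.7, 70×0.33 = 23.1.
χ² = (23−25.2)²/25.2 + (23−21.7)²/21.7 + (24−23.1)²/23.1
   = 0.1921 + 0.0779 + 0.0351
The largest term is for A: 0.192.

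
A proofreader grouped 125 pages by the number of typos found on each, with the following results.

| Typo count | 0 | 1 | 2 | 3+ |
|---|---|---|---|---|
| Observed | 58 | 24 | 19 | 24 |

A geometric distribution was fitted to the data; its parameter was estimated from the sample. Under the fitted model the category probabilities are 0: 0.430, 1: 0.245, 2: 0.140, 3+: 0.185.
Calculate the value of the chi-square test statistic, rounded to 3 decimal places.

1.931

Expected counts E_i = n·p_i: 125×0.430 = 53.75, 125×0.245 = 30.625, 125×0.140 = 17.5, 125×0.185 = 23.125.
χ² = (58−53.75)²/53.75 + (24−30.625)²/30.625 + (19−17.5)²/17.5 + (24−23.125)²/23.125
   = 0.3360 + 1.4332 + 0.1286 + 0.0331
Sum = 1.931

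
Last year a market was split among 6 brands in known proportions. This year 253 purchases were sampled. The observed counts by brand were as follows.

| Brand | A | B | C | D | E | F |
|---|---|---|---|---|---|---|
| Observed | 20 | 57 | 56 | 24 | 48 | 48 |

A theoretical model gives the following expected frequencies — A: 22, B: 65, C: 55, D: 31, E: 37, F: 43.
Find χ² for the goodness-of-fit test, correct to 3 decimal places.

χ² = (20−22)²/22 + (57−65)²/65 + (56−55)²/55 + (24−31)²/31 + (48−37)²/37 + (48−43)²/43
   = 0.1818 + 0.9846 + 0.0182 + 1.5806 + 3.2703 + 0.5814
Sum = 6.617

6.617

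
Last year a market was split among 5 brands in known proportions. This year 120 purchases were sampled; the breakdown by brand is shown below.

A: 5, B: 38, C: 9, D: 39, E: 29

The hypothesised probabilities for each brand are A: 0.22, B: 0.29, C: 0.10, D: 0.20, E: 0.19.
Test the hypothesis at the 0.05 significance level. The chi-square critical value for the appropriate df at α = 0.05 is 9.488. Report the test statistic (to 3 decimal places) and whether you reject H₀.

Expected counts E_i = n·p_i: 120×0.22 = 26.4, 120×0.29 = 34.8, 120×0.10 = 12, 120×0.20 = 24, 120×0.19 = 22.8.
cat         O        E   (O−E)²/E
A           5     26.4    17.3470
B          38     34.8     0.2943
C           9       12     0.7500
D          39       24     9.3750
E          29     22.8     1.6860
Sum = 29.452
df = 4. Since 29.452 > 9.488, we reject H₀.

29.452; reject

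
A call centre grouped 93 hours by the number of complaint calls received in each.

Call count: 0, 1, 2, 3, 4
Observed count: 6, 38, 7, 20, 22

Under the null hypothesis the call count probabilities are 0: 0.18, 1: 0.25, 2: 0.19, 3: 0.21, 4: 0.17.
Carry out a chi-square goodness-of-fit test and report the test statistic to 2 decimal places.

25.13

Expected counts E_i = n·p_i: 93×0.18 = 16.74, 93×0.25 = 23.25, 93×0.19 = 17.67, 93×0.21 = 19.53, 93×0.17 = 15.81.
χ² = (6−16.74)²/16.74 + (38−23.25)²/23.25 + (7−17.67)²/17.67 + (20−19.53)²/19.53 + (22−15.81)²/15.81
   = 6.891 + 9.358 + 6.443 + 0.011 + 2.424
Sum = 25.13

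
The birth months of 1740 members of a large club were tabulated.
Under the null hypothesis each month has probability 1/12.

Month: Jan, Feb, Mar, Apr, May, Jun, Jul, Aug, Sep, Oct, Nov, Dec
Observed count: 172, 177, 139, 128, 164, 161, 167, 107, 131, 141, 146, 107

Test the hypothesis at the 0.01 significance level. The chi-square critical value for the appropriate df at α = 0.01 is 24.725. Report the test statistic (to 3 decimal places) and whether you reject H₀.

43.310; reject

Expected count for each of the 12 categories: 1740/12 = 145.
χ² = (172−145)²/145 + (177−145)²/145 + (139−145)²/145 + (128−145)²/145 + (164−145)²/145 + (161−145)²/145 + (167−145)²/145 + (107−145)²/145 + (131−145)²/145 + (141−145)²/145 + (146−145)²/145 + (107−145)²/145
   = 5.0276 + 7.0621 + 0.2483 + 1.9931 + 2.4897 + 1.7655 + 3.3379 + 9.9586 + 1.3517 + 0.1103 + 0.0069 + 9.9586
Sum = 43.310
df = 11. Since 43.310 > 24.725, we reject H₀.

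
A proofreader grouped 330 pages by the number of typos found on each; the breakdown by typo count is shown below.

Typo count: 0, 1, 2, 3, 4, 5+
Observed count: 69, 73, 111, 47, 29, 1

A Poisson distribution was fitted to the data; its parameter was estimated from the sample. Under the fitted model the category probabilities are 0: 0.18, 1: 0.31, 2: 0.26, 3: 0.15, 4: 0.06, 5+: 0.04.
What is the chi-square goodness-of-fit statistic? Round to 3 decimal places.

Expected counts E_i = n·p_i: 330×0.18 = 59.4, 330×0.31 = 102.3, 330×0.26 = 85.8, 330×0.15 = 49.5, 330×0.06 = 19.8, 330×0.04 = 13.2.
0: (69 − 59.4)²/59.4 = 92.16/59.4 = 1.5515
1: (73 − 102.3)²/102.3 = 858.49/102.3 = 8.3919
2: (111 − 85.8)²/85.8 = 635.04/85.8 = 7.4014
3: (47 − 49.5)²/49.5 = 6.25/49.5 = 0.1263
4: (29 − 19.8)²/19.8 = 84.64/19.8 = 4.2747
5+: (1 − 13.2)²/13.2 = 148.84/13.2 = 11.2758
Sum = 33.022

33.022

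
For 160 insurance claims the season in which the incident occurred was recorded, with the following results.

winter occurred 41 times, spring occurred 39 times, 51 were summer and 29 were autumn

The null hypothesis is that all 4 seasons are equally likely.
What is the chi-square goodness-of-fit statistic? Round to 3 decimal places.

6.100

Under H₀ each category has probability 1/4, so each expected count is 160/4 = 40.
χ² = (41−40)²/40 + (39−40)²/40 + (51−40)²/40 + (29−40)²/40
   = 0.0250 + 0.0250 + 3.0250 + 3.0250
Sum = 6.100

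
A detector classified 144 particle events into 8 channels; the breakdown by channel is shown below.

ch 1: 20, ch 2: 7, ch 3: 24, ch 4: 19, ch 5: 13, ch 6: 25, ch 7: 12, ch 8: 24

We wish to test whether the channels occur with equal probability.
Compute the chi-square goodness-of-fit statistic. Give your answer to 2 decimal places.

Expected count for each of the 8 categories: 144/8 = 18.
χ² = (20−18)²/18 + (7−18)²/18 + (24−18)²/18 + (19−18)²/18 + (13−18)²/18 + (25−18)²/18 + (12−18)²/18 + (24−18)²/18
   = 0.222 + 6.722 + 2.000 + 0.056 + 1.389 + 2.722 + 2.000 + 2.000
Sum = 17.11

17.11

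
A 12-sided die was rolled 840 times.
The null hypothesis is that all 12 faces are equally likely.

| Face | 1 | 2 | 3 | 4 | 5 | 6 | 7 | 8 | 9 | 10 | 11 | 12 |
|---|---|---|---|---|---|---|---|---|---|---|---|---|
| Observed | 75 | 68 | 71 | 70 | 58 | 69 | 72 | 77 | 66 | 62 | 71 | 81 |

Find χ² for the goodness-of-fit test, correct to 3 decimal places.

6.143

Under H₀ each category has probability 1/12, so each expected count is 840/12 = 70.
cat         O        E   (O−E)²/E
1          75       70     0.3571
2          68       70     0.0571
3          71       70     0.0143
4          70       70     0.0000
5          58       70     2.0571
6          69       70     0.0143
7          72       70     0.0571
8          77       70     0.7000
9          66       70     0.2286
10         62       70     0.9143
11         71       70     0.0143
12         81       70     1.7286
Sum = 6.143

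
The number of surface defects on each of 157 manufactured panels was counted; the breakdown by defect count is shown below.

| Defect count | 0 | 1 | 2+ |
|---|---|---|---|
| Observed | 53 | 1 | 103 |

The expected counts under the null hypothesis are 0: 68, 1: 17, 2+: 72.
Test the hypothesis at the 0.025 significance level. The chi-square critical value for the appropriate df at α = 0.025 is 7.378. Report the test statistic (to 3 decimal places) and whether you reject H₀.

0: (53 − 68)²/68 = 225/68 = 3.3088
1: (1 − 17)²/17 = 256/17 = 15.0588
2+: (103 − 72)²/72 = 961/72 = 13.3472
Sum = 31.715
df = 2. Since 31.715 > 7.378, we reject H₀.

31.715; reject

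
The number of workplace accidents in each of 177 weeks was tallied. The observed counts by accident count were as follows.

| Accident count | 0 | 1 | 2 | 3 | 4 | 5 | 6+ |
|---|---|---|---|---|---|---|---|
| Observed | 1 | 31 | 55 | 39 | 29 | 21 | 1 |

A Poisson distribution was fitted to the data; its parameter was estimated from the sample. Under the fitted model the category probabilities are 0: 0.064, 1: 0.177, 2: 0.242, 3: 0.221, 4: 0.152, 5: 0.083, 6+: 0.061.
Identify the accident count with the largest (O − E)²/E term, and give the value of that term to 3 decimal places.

Expected counts E_i = n·p_i: 177×0.064 = 11.328, 177×0.177 = 31.329, 177×0.242 = 42.834, 177×0.221 = 39.117, 177×0.152 = 26.904, 177×0.083 = 14.691, 177×0.061 = 10.797.
0: (1 − 11.328)²/11.328 = 106.667584/11.328 = 9.4163
1: (31 − 31.329)²/31.329 = 0.108241/31.329 = 0.0035
2: (55 − 42.834)²/42.834 = 148.011556/42.834 = 3.4555
3: (39 − 39.117)²/39.117 = 0.013689/39.117 = 0.0003
4: (29 − 26.904)²/26.904 = 4.393216/26.904 = 0.1633
5: (21 − 14.691)²/14.691 = 39.803481/14.691 = 2.7094
6+: (1 − 10.797)²/10.797 = 95.981209/10.797 = 8.8896
The largest term is for 0: 9.416.

0, 9.416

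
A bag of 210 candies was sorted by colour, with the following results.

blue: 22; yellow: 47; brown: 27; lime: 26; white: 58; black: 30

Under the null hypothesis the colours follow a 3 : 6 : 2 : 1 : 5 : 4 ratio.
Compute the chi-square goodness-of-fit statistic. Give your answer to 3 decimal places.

36.780

Ratio total = 21. Expected counts: 210×3/21 = 30, 210×6/21 = 60, 210×2/21 = 20, 210×1/21 = 10, 210×5/21 = 50, 210×4/21 = 40.
blue: (22 − 30)²/30 = 64/30 = 2.1333
yellow: (47 − 60)²/60 = 169/60 = 2.8167
brown: (27 − 20)²/20 = 49/20 = 2.4500
lime: (26 − 10)²/10 = 256/10 = 25.6000
white: (58 − 50)²/50 = 64/50 = 1.2800
black: (30 − 40)²/40 = 100/40 = 2.5000
Sum = 36.780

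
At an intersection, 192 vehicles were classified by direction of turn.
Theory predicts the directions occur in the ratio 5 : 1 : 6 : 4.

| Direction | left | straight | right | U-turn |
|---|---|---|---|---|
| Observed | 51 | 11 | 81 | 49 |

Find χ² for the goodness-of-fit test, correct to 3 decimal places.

Ratio total = 16. Expected counts: 192×5/16 = 60, 192×1/16 = 12, 192×6/16 = 72, 192×4/16 = 48.
left: (51 − 60)²/60 = 81/60 = 1.3500
straight: (11 − 12)²/12 = 1/12 = 0.0833
right: (81 − 72)²/72 = 81/72 = 1.1250
U-turn: (49 − 48)²/48 = 1/48 = 0.0208
Sum = 2.579

2.579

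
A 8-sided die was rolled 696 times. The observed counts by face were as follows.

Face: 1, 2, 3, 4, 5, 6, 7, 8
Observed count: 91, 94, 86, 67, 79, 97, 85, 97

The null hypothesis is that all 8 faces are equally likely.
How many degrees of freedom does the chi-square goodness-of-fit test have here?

There are k = 8 categories and no parameters were estimated from the data, so df = 8 − 1 = 7.

7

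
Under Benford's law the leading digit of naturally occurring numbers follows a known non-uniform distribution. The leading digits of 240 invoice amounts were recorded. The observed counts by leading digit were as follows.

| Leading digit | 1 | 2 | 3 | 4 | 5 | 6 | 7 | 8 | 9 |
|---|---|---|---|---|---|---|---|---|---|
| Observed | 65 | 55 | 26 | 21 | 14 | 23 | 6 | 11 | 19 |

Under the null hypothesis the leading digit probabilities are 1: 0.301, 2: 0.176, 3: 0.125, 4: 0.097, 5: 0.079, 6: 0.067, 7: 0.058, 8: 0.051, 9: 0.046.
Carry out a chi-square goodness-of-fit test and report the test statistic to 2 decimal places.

19.98

Expected counts E_i = n·p_i: 240×0.301 = 72.24, 240×0.176 = 42.24, 240×0.125 = 30, 240×0.097 = 23.28, 240×0.079 = 18.96, 240×0.067 = 16.08, 240×0.058 = 13.92, 240×0.051 = 12.24, 240×0.046 = 11.04.
cat         O        E   (O−E)²/E
1          65    72.24      0.726
2          55    42.24      3.855
3          26       30      0.533
4          21    23.28      0.223
5          14    18.96      1.298
6          23    16.08      2.978
7           6    13.92      4.506
8          11    12.24      0.126
9          19    11.04      5.739
Sum = 19.98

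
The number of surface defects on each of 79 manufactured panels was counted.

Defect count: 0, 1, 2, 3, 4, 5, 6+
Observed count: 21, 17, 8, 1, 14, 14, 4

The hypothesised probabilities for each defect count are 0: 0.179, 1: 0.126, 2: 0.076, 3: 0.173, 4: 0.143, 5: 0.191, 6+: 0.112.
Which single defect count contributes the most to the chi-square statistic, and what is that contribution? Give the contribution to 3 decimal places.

3, 11.740

Expected counts E_i = n·p_i: 79×0.179 = 14.141, 79×0.126 = 9.954, 79×0.076 = 6.004, 79×0.173 = 13.667, 79×0.143 = 11.297, 79×0.191 = 15.089, 79×0.112 = 8.848.
cat         O        E   (O−E)²/E
0          21   14.141     3.3269
1          17    9.954     4.9876
2           8    6.004     0.6636
3           1   13.667    11.7402
4          14   11.297     0.6467
5          14   15.089     0.0786
6+          4    8.848     2.6563
The largest term is for 3: 11.740.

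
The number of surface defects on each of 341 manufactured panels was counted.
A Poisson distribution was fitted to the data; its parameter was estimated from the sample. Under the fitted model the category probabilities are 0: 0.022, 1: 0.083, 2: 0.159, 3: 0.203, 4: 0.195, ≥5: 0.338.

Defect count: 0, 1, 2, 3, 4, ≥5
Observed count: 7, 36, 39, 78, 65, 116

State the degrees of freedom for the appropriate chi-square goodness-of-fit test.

4

There are k = 6 categories and 1 parameter estimated from the data, so df = 6 − 1 − 1 = 4.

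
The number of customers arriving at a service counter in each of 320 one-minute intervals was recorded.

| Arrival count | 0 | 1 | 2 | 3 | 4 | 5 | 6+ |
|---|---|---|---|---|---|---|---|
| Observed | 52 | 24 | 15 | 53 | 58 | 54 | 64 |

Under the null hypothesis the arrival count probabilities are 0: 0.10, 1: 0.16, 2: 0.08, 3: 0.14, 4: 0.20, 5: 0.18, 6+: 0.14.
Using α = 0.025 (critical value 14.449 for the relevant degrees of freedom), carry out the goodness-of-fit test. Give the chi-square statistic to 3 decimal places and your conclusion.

41.856; reject

Expected counts E_i = n·p_i: 320×0.10 = 32, 320×0.16 = 51.2, 320×0.08 = 25.6, 320×0.14 = 44.8, 320×0.20 = 64, 320×0.18 = 57.6, 320×0.14 = 44.8.
χ² = (52−32)²/32 + (24−51.2)²/51.2 + (15−25.6)²/25.6 + (53−44.8)²/44.8 + (58−64)²/64 + (54−57.6)²/57.6 + (64−44.8)²/44.8
   = 12.5000 + 14.4500 + 4.3891 + 1.5009 + 0.5625 + 0.2250 + 8.2286
Sum = 41.856
df = 6. Since 41.856 > 14.449, we reject H₀.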